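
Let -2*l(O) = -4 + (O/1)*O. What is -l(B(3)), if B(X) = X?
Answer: 5/2 ≈ 2.5000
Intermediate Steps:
l(O) = 2 - O**2/2 (l(O) = -(-4 + (O/1)*O)/2 = -(-4 + (O*1)*O)/2 = -(-4 + O*O)/2 = -(-4 + O**2)/2 = 2 - O**2/2)
-l(B(3)) = -(2 - 1/2*3**2) = -(2 - 1/2*9) = -(2 - 9/2) = -1*(-5/2) = 5/2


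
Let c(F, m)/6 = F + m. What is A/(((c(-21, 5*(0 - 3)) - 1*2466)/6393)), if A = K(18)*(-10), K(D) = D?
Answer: 63930/149 ≈ 429.06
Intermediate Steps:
c(F, m) = 6*F + 6*m (c(F, m) = 6*(F + m) = 6*F + 6*m)
A = -180 (A = 18*(-10) = -180)
A/(((c(-21, 5*(0 - 3)) - 1*2466)/6393)) = -180*6393/((6*(-21) + 6*(5*(0 - 3))) - 1*2466) = -180*6393/((-126 + 6*(5*(-3))) - 2466) = -180*6393/((-126 + 6*(-15)) - 2466) = -180*6393/((-126 - 90) - 2466) = -180*6393/(-216 - 2466) = -180/((-2682*1/6393)) = -180/(-894/2131) = -180*(-2131/894) = 63930/149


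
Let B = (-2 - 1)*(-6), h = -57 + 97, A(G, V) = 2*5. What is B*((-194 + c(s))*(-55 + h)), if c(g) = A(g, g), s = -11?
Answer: 49680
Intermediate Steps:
A(G, V) = 10
h = 40
c(g) = 10
B = 18 (B = -3*(-6) = 18)
B*((-194 + c(s))*(-55 + h)) = 18*((-194 + 10)*(-55 + 40)) = 18*(-184*(-15)) = 18*2760 = 49680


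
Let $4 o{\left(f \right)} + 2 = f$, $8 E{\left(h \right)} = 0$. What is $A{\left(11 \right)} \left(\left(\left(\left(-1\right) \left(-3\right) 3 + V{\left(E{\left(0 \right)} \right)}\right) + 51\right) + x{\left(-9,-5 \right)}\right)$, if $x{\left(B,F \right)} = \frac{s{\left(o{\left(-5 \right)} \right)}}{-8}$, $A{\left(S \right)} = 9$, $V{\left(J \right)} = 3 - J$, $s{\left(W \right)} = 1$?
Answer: $\frac{4527}{8} \approx 565.88$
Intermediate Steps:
$E{\left(h \right)} = 0$ ($E{\left(h \right)} = \frac{1}{8} \cdot 0 = 0$)
$o{\left(f \right)} = - \frac{1}{2} + \frac{f}{4}$
$x{\left(B,F \right)} = - \frac{1}{8}$ ($x{\left(B,F \right)} = 1 \frac{1}{-8} = 1 \left(- \frac{1}{8}\right) = - \frac{1}{8}$)
$A{\left(11 \right)} \left(\left(\left(\left(-1\right) \left(-3\right) 3 + V{\left(E{\left(0 \right)} \right)}\right) + 51\right) + x{\left(-9,-5 \right)}\right) = 9 \left(\left(\left(\left(-1\right) \left(-3\right) 3 + \left(3 - 0\right)\right) + 51\right) - \frac{1}{8}\right) = 9 \left(\left(\left(3 \cdot 3 + \left(3 + 0\right)\right) + 51\right) - \frac{1}{8}\right) = 9 \left(\left(\left(9 + 3\right) + 51\right) - \frac{1}{8}\right) = 9 \left(\left(12 + 51\right) - \frac{1}{8}\right) = 9 \left(63 - \frac{1}{8}\right) = 9 \cdot \frac{503}{8} = \frac{4527}{8}$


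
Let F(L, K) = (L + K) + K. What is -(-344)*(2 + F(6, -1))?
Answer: 2064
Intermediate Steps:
F(L, K) = L + 2*K (F(L, K) = (K + L) + K = L + 2*K)
-(-344)*(2 + F(6, -1)) = -(-344)*(2 + (6 + 2*(-1))) = -(-344)*(2 + (6 - 2)) = -(-344)*(2 + 4) = -(-344)*6 = -43*(-48) = 2064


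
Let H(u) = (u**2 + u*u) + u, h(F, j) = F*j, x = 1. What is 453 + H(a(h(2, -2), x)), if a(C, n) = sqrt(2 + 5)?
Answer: 467 + sqrt(7) ≈ 469.65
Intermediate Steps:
a(C, n) = sqrt(7)
H(u) = u + 2*u**2 (H(u) = (u**2 + u**2) + u = 2*u**2 + u = u + 2*u**2)
453 + H(a(h(2, -2), x)) = 453 + sqrt(7)*(1 + 2*sqrt(7))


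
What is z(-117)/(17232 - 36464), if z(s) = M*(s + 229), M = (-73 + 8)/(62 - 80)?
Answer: -455/21636 ≈ -0.021030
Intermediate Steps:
M = 65/18 (M = -65/(-18) = -65*(-1/18) = 65/18 ≈ 3.6111)
z(s) = 14885/18 + 65*s/18 (z(s) = 65*(s + 229)/18 = 65*(229 + s)/18 = 14885/18 + 65*s/18)
z(-117)/(17232 - 36464) = (14885/18 + (65/18)*(-117))/(17232 - 36464) = (14885/18 - 845/2)/(-19232) = (3640/9)*(-1/19232) = -455/21636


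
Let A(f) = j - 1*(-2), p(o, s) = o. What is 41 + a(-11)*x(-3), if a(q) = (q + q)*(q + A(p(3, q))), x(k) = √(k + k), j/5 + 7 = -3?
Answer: 41 + 1298*I*√6 ≈ 41.0 + 3179.4*I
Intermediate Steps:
j = -50 (j = -35 + 5*(-3) = -35 - 15 = -50)
x(k) = √2*√k (x(k) = √(2*k) = √2*√k)
A(f) = -48 (A(f) = -50 - 1*(-2) = -50 + 2 = -48)
a(q) = 2*q*(-48 + q) (a(q) = (q + q)*(q - 48) = (2*q)*(-48 + q) = 2*q*(-48 + q))
41 + a(-11)*x(-3) = 41 + (2*(-11)*(-48 - 11))*(√2*√(-3)) = 41 + (2*(-11)*(-59))*(√2*(I*√3)) = 41 + 1298*(I*√6) = 41 + 1298*I*√6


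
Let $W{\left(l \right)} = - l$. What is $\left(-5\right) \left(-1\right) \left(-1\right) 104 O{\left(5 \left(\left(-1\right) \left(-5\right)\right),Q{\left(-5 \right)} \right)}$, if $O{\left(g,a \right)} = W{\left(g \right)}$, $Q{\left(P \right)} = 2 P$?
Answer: $13000$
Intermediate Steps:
$O{\left(g,a \right)} = - g$
$\left(-5\right) \left(-1\right) \left(-1\right) 104 O{\left(5 \left(\left(-1\right) \left(-5\right)\right),Q{\left(-5 \right)} \right)} = \left(-5\right) \left(-1\right) \left(-1\right) 104 \left(- 5 \left(\left(-1\right) \left(-5\right)\right)\right) = 5 \left(-1\right) 104 \left(- 5 \cdot 5\right) = \left(-5\right) 104 \left(\left(-1\right) 25\right) = \left(-520\right) \left(-25\right) = 13000$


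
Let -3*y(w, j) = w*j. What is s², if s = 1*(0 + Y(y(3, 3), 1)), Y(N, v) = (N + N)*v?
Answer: 36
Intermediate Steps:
y(w, j) = -j*w/3 (y(w, j) = -w*j/3 = -j*w/3)
Y(N, v) = 2*N*v (Y(N, v) = (2*N)*v = 2*N*v)
s = -6 (s = 1*(0 + 2*(-⅓*3*3)*1) = 1*(0 + 2*(-3)*1) = 1*(0 - 6) = 1*(-6) = -6)
s² = (-6)² = 36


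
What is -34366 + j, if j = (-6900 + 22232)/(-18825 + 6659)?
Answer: -209056044/6083 ≈ -34367.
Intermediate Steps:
j = -7666/6083 (j = 15332/(-12166) = 15332*(-1/12166) = -7666/6083 ≈ -1.2602)
-34366 + j = -34366 - 7666/6083 = -209056044/6083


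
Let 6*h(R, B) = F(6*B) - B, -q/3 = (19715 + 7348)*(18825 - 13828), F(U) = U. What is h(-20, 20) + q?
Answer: -1217104249/3 ≈ -4.0570e+8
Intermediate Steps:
q = -405701433 (q = -3*(19715 + 7348)*(18825 - 13828) = -81189*4997 = -3*135233811 = -405701433)
h(R, B) = 5*B/6 (h(R, B) = (6*B - B)/6 = (5*B)/6 = 5*B/6)
h(-20, 20) + q = (5/6)*20 - 405701433 = 50/3 - 405701433 = -1217104249/3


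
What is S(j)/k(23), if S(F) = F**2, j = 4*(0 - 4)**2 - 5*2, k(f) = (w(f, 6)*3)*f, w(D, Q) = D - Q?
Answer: 972/391 ≈ 2.4859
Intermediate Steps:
k(f) = f*(-18 + 3*f) (k(f) = ((f - 1*6)*3)*f = ((f - 6)*3)*f = ((-6 + f)*3)*f = (-18 + 3*f)*f = f*(-18 + 3*f))
j = 54 (j = 4*(-4)**2 - 10 = 4*16 - 10 = 64 - 10 = 54)
S(j)/k(23) = 54**2/((3*23*(-6 + 23))) = 2916/((3*23*17)) = 2916/1173 = 2916*(1/1173) = 972/391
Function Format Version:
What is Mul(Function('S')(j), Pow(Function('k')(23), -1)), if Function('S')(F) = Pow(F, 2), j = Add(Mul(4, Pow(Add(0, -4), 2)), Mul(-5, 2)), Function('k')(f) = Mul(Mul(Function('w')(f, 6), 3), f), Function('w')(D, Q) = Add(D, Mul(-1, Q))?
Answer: Rational(972, 391) ≈ 2.4859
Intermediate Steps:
Function('k')(f) = Mul(f, Add(-18, Mul(3, f))) (Function('k')(f) = Mul(Mul(Add(f, Mul(-1, 6)), 3), f) = Mul(Mul(Add(f, -6), 3), f) = Mul(Mul(Add(-6, f), 3), f) = Mul(Add(-18, Mul(3, f)), f) = Mul(f, Add(-18, Mul(3, f))))
j = 54 (j = Add(Mul(4, Pow(-4, 2)), -10) = Add(Mul(4, 16), -10) = Add(64, -10) = 54)
Mul(Function('S')(j), Pow(Function('k')(23), -1)) = Mul(Pow(54, 2), Pow(Mul(3, 23, Add(-6, 23)), -1)) = Mul(2916, Pow(Mul(3, 23, 17), -1)) = Mul(2916, Pow(1173, -1)) = Mul(2916, Rational(1, 1173)) = Rational(972, 391)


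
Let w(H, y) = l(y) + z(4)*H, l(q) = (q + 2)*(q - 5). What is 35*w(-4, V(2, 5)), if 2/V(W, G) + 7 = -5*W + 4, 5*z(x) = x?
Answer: -75208/169 ≈ -445.02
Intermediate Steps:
z(x) = x/5
l(q) = (-5 + q)*(2 + q) (l(q) = (2 + q)*(-5 + q) = (-5 + q)*(2 + q))
V(W, G) = 2/(-3 - 5*W) (V(W, G) = 2/(-7 + (-5*W + 4)) = 2/(-7 + (4 - 5*W)) = 2/(-3 - 5*W))
w(H, y) = -10 + y² - 3*y + 4*H/5 (w(H, y) = (-10 + y² - 3*y) + ((⅕)*4)*H = (-10 + y² - 3*y) + 4*H/5 = -10 + y² - 3*y + 4*H/5)
35*w(-4, V(2, 5)) = 35*(-10 + (-2/(3 + 5*2))² - (-6)/(3 + 5*2) + (⅘)*(-4)) = 35*(-10 + (-2/(3 + 10))² - (-6)/(3 + 10) - 16/5) = 35*(-10 + (-2/13)² - (-6)/13 - 16/5) = 35*(-10 + (-2*1/13)² - (-6)/13 - 16/5) = 35*(-10 + (-2/13)² - 3*(-2/13) - 16/5) = 35*(-10 + 4/169 + 6/13 - 16/5) = 35*(-10744/845) = -75208/169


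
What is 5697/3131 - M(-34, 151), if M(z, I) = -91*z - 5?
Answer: -9665962/3131 ≈ -3087.2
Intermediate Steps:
M(z, I) = -5 - 91*z
5697/3131 - M(-34, 151) = 5697/3131 - (-5 - 91*(-34)) = 5697*(1/3131) - (-5 + 3094) = 5697/3131 - 1*3089 = 5697/3131 - 3089 = -9665962/3131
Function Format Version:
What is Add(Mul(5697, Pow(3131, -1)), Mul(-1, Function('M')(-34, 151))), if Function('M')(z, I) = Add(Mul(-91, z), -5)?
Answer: Rational(-9665962, 3131) ≈ -3087.2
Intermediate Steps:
Function('M')(z, I) = Add(-5, Mul(-91, z))
Add(Mul(5697, Pow(3131, -1)), Mul(-1, Function('M')(-34, 151))) = Add(Mul(5697, Pow(3131, -1)), Mul(-1, Add(-5, Mul(-91, -34)))) = Add(Mul(5697, Rational(1, 3131)), Mul(-1, Add(-5, 3094))) = Add(Rational(5697, 3131), Mul(-1, 3089)) = Add(Rational(5697, 3131), -3089) = Rational(-9665962, 3131)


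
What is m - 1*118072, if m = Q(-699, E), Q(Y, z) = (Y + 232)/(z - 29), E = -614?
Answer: -75919829/643 ≈ -1.1807e+5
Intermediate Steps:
Q(Y, z) = (232 + Y)/(-29 + z)
m = 467/643 (m = (232 - 699)/(-29 - 614) = -467/(-643) = -1/643*(-467) = 467/643 ≈ 0.72628)
m - 1*118072 = 467/643 - 1*118072 = 467/643 - 118072 = -75919829/643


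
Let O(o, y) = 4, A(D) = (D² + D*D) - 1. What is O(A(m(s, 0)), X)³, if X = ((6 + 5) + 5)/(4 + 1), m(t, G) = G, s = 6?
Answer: 64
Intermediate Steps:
A(D) = -1 + 2*D² (A(D) = (D² + D²) - 1 = 2*D² - 1 = -1 + 2*D²)
X = 16/5 (X = (11 + 5)/5 = 16*(⅕) = 16/5 ≈ 3.2000)
O(A(m(s, 0)), X)³ = 4³ = 64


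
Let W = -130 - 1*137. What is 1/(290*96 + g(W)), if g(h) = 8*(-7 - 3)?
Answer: 1/27760 ≈ 3.6023e-5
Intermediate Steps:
W = -267 (W = -130 - 137 = -267)
g(h) = -80 (g(h) = 8*(-10) = -80)
1/(290*96 + g(W)) = 1/(290*96 - 80) = 1/(27840 - 80) = 1/27760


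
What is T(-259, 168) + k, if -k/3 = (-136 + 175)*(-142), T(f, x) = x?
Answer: 16782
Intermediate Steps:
k = 16614 (k = -3*(-136 + 175)*(-142) = -117*(-142) = -3*(-5538) = 16614)
T(-259, 168) + k = 168 + 16614 = 16782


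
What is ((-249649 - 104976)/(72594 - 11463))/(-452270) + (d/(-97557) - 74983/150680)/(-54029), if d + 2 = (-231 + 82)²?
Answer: 19212558249282366229/731945936743268925929160 ≈ 2.6249e-5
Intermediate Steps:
d = 22199 (d = -2 + (-231 + 82)² = -2 + (-149)² = -2 + 22201 = 22199)
((-249649 - 104976)/(72594 - 11463))/(-452270) + (d/(-97557) - 74983/150680)/(-54029) = ((-249649 - 104976)/(72594 - 11463))/(-452270) + (22199/(-97557) - 74983/150680)/(-54029) = -354625/61131*(-1/452270) + (22199*(-1/97557) - 74983*1/150680)*(-1/54029) = -354625*1/61131*(-1/452270) + (-22199/97557 - 74983/150680)*(-1/54029) = -354625/61131*(-1/452270) - 10660061851/14699888760*(-1/54029) = 70925/5529543474 + 10660061851/794220289814040 = 19212558249282366229/731945936743268925929160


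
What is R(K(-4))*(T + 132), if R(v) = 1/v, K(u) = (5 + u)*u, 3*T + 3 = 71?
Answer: -116/3 ≈ -38.667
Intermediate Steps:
T = 68/3 (T = -1 + (1/3)*71 = -1 + 71/3 = 68/3 ≈ 22.667)
K(u) = u*(5 + u)
R(K(-4))*(T + 132) = (68/3 + 132)/((-4*(5 - 4))) = (464/3)/(-4*1) = (464/3)/(-4) = -1/4*464/3 = -116/3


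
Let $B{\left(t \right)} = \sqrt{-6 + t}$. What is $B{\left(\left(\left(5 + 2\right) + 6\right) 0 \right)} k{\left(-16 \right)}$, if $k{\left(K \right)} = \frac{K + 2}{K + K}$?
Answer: $\frac{7 i \sqrt{6}}{16} \approx 1.0717 i$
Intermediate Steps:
$k{\left(K \right)} = \frac{2 + K}{2 K}$
$B{\left(\left(\left(5 + 2\right) + 6\right) 0 \right)} k{\left(-16 \right)} = \sqrt{-6 + \left(\left(5 + 2\right) + 6\right) 0} \frac{2 - 16}{2 \left(-16\right)} = \sqrt{-6 + \left(7 + 6\right) 0} \cdot \frac{1}{2} \left(- \frac{1}{16}\right) \left(-14\right) = \sqrt{-6 + 13 \cdot 0} \cdot \frac{7}{16} = \sqrt{-6 + 0} \cdot \frac{7}{16} = \sqrt{-6} \cdot \frac{7}{16} = i \sqrt{6} \cdot \frac{7}{16} = \frac{7 i \sqrt{6}}{16}$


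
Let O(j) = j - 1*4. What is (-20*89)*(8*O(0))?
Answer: 56960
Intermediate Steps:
O(j) = -4 + j (O(j) = j - 4 = -4 + j)
(-20*89)*(8*O(0)) = (-20*89)*(8*(-4 + 0)) = -14240*(-4) = -1780*(-32) = 56960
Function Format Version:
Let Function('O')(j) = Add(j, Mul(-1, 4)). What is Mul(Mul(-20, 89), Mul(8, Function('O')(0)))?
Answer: 56960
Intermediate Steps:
Function('O')(j) = Add(-4, j) (Function('O')(j) = Add(j, -4) = Add(-4, j))
Mul(Mul(-20, 89), Mul(8, Function('O')(0))) = Mul(Mul(-20, 89), Mul(8, Add(-4, 0))) = Mul(-1780, Mul(8, -4)) = Mul(-1780, -32) = 56960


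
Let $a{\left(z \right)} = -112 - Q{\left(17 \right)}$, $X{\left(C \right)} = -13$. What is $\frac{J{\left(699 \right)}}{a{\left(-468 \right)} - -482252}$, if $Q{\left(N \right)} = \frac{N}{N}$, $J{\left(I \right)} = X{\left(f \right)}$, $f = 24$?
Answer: $- \frac{13}{482139} \approx -2.6963 \cdot 10^{-5}$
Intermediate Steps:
$J{\left(I \right)} = -13$
$Q{\left(N \right)} = 1$
$a{\left(z \right)} = -113$ ($a{\left(z \right)} = -112 - 1 = -113$)
$\frac{J{\left(699 \right)}}{a{\left(-468 \right)} - -482252} = - \frac{13}{-113 - -482252} = - \frac{13}{-113 + 482252} = - \frac{13}{482139}$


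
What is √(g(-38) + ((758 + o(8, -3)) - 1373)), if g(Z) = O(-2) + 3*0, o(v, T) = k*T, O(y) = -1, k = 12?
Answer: 2*I*√163 ≈ 25.534*I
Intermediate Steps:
o(v, T) = 12*T
g(Z) = -1 (g(Z) = -1 + 3*0 = -1 + 0 = -1)
√(g(-38) + ((758 + o(8, -3)) - 1373)) = √(-1 + ((758 + 12*(-3)) - 1373)) = √(-1 + ((758 - 36) - 1373)) = √(-1 + (722 - 1373)) = √(-1 - 651) = √(-652) = 2*I*√163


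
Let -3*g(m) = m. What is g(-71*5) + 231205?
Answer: 693970/3 ≈ 2.3132e+5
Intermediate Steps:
g(m) = -m/3
g(-71*5) + 231205 = -(-71)*5/3 + 231205 = -1/3*(-355) + 231205 = 355/3 + 231205 = 693970/3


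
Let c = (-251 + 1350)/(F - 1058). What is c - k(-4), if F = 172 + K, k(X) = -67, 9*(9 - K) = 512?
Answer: 553244/8405 ≈ 65.823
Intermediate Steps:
K = -431/9 (K = 9 - 1/9*512 = 9 - 512/9 = -431/9 ≈ -47.889)
F = 1117/9 (F = 172 - 431/9 = 1117/9 ≈ 124.11)
c = -9891/8405 (c = (-251 + 1350)/(1117/9 - 1058) = 1099/(-8405/9) = 1099*(-9/8405) = -9891/8405 ≈ -1.1768)
c - k(-4) = -9891/8405 - 1*(-67) = -9891/8405 + 67 = 553244/8405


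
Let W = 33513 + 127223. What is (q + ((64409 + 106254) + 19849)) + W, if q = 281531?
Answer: 632779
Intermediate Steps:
W = 160736
(q + ((64409 + 106254) + 19849)) + W = (281531 + ((64409 + 106254) + 19849)) + 160736 = (281531 + (170663 + 19849)) + 160736 = (281531 + 190512) + 160736 = 472043 + 160736 = 632779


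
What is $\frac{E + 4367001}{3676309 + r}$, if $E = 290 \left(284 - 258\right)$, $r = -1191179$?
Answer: $\frac{4374541}{2485130} \approx 1.7603$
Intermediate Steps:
$E = 7540$ ($E = 290 \cdot 26 = 7540$)
$\frac{E + 4367001}{3676309 + r} = \frac{7540 + 4367001}{3676309 - 1191179} = \frac{4374541}{2485130}$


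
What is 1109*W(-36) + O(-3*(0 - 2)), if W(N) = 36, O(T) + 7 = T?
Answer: 39923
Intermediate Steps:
O(T) = -7 + T
1109*W(-36) + O(-3*(0 - 2)) = 1109*36 + (-7 - 3*(0 - 2)) = 39924 + (-7 - 3*(-2)) = 39924 + (-7 + 6) = 39924 - 1 = 39923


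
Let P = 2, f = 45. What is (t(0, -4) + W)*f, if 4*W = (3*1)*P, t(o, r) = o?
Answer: 135/2 ≈ 67.500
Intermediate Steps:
W = 3/2 (W = ((3*1)*2)/4 = (3*2)/4 = (¼)*6 = 3/2 ≈ 1.5000)
(t(0, -4) + W)*f = (0 + 3/2)*45 = (3/2)*45 = 135/2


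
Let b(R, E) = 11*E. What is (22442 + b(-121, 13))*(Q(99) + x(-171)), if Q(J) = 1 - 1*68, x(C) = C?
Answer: -5375230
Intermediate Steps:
Q(J) = -67 (Q(J) = 1 - 68 = -67)
(22442 + b(-121, 13))*(Q(99) + x(-171)) = (22442 + 11*13)*(-67 - 171) = (22442 + 143)*(-238) = 22585*(-238) = -5375230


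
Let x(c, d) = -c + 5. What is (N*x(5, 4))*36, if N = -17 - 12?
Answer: 0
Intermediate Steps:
x(c, d) = 5 - c
N = -29
(N*x(5, 4))*36 = -29*(5 - 1*5)*36 = -29*(5 - 5)*36 = -29*0*36 = 0*36 = 0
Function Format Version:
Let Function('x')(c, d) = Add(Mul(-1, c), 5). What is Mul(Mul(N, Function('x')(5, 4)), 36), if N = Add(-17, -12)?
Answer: 0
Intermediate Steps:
Function('x')(c, d) = Add(5, Mul(-1, c))
N = -29
Mul(Mul(N, Function('x')(5, 4)), 36) = Mul(Mul(-29, Add(5, Mul(-1, 5))), 36) = Mul(Mul(-29, Add(5, -5)), 36) = Mul(Mul(-29, 0), 36) = Mul(0, 36) = 0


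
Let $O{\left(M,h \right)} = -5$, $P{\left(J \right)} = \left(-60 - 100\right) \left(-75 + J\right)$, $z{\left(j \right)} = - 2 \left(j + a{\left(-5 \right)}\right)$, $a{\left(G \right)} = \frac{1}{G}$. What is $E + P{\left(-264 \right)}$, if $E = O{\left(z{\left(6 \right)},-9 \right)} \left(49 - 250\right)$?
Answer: $55245$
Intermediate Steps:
$z{\left(j \right)} = \frac{2}{5} - 2 j$ ($z{\left(j \right)} = - 2 \left(j + \frac{1}{-5}\right) = - 2 \left(j - \frac{1}{5}\right) = - 2 \left(- \frac{1}{5} + j\right) = \frac{2}{5} - 2 j$)
$P{\left(J \right)} = 12000 - 160 J$ ($P{\left(J \right)} = - 160 \left(-75 + J\right) = 12000 - 160 J$)
$E = 1005$ ($E = - 5 \left(49 - 250\right) = \left(-5\right) \left(-201\right) = 1005$)
$E + P{\left(-264 \right)} = 1005 + \left(12000 - -42240\right) = 1005 + \left(12000 + 42240\right) = 1005 + 54240 = 55245$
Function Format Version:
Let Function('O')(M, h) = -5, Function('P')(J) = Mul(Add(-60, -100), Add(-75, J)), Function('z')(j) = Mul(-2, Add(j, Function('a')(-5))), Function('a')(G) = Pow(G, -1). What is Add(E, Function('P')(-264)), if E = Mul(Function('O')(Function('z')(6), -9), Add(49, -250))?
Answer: 55245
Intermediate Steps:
Function('z')(j) = Add(Rational(2, 5), Mul(-2, j)) (Function('z')(j) = Mul(-2, Add(j, Pow(-5, -1))) = Mul(-2, Add(j, Rational(-1, 5))) = Mul(-2, Add(Rational(-1, 5), j)) = Add(Rational(2, 5), Mul(-2, j)))
Function('P')(J) = Add(12000, Mul(-160, J)) (Function('P')(J) = Mul(-160, Add(-75, J)) = Add(12000, Mul(-160, J)))
E = 1005 (E = Mul(-5, Add(49, -250)) = Mul(-5, -201) = 1005)
Add(E, Function('P')(-264)) = Add(1005, Add(12000, Mul(-160, -264))) = Add(1005, Add(12000, 42240)) = Add(1005, 54240) = 55245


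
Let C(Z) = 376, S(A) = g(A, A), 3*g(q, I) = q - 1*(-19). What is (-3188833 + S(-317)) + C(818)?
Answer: -9565669/3 ≈ -3.1886e+6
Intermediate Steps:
g(q, I) = 19/3 + q/3 (g(q, I) = (q - 1*(-19))/3 = (q + 19)/3 = (19 + q)/3 = 19/3 + q/3)
S(A) = 19/3 + A/3
(-3188833 + S(-317)) + C(818) = (-3188833 + (19/3 + (⅓)*(-317))) + 376 = (-3188833 + (19/3 - 317/3)) + 376 = (-3188833 - 298/3) + 376 = -9566797/3 + 376 = -9565669/3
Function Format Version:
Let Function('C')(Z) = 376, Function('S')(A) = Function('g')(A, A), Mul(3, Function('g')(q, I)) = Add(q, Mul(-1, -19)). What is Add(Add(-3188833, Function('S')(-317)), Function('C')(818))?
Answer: Rational(-9565669, 3) ≈ -3.1886e+6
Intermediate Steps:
Function('g')(q, I) = Add(Rational(19, 3), Mul(Rational(1, 3), q)) (Function('g')(q, I) = Mul(Rational(1, 3), Add(q, Mul(-1, -19))) = Mul(Rational(1, 3), Add(q, 19)) = Mul(Rational(1, 3), Add(19, q)) = Add(Rational(19, 3), Mul(Rational(1, 3), q)))
Function('S')(A) = Add(Rational(19, 3), Mul(Rational(1, 3), A))
Add(Add(-3188833, Function('S')(-317)), Function('C')(818)) = Add(Add(-3188833, Add(Rational(19, 3), Mul(Rational(1, 3), -317))), 376) = Add(Add(-3188833, Add(Rational(19, 3), Rational(-317, 3))), 376) = Add(Add(-3188833, Rational(-298, 3)), 376) = Add(Rational(-9566797, 3), 376) = Rational(-9565669, 3)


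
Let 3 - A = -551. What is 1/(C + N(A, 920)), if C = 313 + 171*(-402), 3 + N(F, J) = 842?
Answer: -1/67590 ≈ -1.4795e-5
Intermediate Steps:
A = 554 (A = 3 - 1*(-551) = 3 + 551 = 554)
N(F, J) = 839 (N(F, J) = -3 + 842 = 839)
C = -68429 (C = 313 - 68742 = -68429)
1/(C + N(A, 920)) = 1/(-68429 + 839) = 1/(-67590) = -1/67590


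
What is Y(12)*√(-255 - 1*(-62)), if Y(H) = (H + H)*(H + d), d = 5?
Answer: 408*I*√193 ≈ 5668.1*I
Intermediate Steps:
Y(H) = 2*H*(5 + H) (Y(H) = (H + H)*(H + 5) = (2*H)*(5 + H) = 2*H*(5 + H))
Y(12)*√(-255 - 1*(-62)) = (2*12*(5 + 12))*√(-255 - 1*(-62)) = (2*12*17)*√(-255 + 62) = 408*√(-193) = 408*(I*√193) = 408*I*√193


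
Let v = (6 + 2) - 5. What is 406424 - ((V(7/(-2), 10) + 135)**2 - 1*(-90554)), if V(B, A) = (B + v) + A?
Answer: 1179959/4 ≈ 2.9499e+5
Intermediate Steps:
v = 3 (v = 8 - 5 = 3)
V(B, A) = 3 + A + B (V(B, A) = (B + 3) + A = (3 + B) + A = 3 + A + B)
406424 - ((V(7/(-2), 10) + 135)**2 - 1*(-90554)) = 406424 - (((3 + 10 + 7/(-2)) + 135)**2 - 1*(-90554)) = 406424 - (((3 + 10 + 7*(-1/2)) + 135)**2 + 90554) = 406424 - (((3 + 10 - 7/2) + 135)**2 + 90554) = 406424 - ((19/2 + 135)**2 + 90554) = 406424 - ((289/2)**2 + 90554) = 406424 - (83521/4 + 90554) = 406424 - 1*445737/4 = 406424 - 445737/4 = 1179959/4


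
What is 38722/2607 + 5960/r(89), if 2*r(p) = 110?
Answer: 321226/2607 ≈ 123.22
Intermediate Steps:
r(p) = 55 (r(p) = (1/2)*110 = 55)
38722/2607 + 5960/r(89) = 38722/2607 + 5960/55 = 38722*(1/2607) + 5960*(1/55) = 38722/2607 + 1192/11 = 321226/2607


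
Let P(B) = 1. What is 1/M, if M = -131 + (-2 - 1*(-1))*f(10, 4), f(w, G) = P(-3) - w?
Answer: -1/122 ≈ -0.0081967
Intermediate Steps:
f(w, G) = 1 - w
M = -122 (M = -131 + (-2 - 1*(-1))*(1 - 1*10) = -131 + (-2 + 1)*(1 - 10) = -131 - 1*(-9) = -131 + 9 = -122)
1/M = 1/(-122) = -1/122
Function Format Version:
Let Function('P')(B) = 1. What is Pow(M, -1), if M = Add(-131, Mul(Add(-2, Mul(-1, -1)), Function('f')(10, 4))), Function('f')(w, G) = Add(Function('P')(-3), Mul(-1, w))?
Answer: Rational(-1, 122) ≈ -0.0081967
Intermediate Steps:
Function('f')(w, G) = Add(1, Mul(-1, w))
M = -122 (M = Add(-131, Mul(Add(-2, Mul(-1, -1)), Add(1, Mul(-1, 10)))) = Add(-131, Mul(Add(-2, 1), Add(1, -10))) = Add(-131, Mul(-1, -9)) = Add(-131, 9) = -122)
Pow(M, -1) = Pow(-122, -1) = Rational(-1, 122)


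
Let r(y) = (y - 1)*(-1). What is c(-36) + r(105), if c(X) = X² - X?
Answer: 1228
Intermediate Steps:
r(y) = 1 - y (r(y) = (-1 + y)*(-1) = 1 - y)
c(-36) + r(105) = -36*(-1 - 36) + (1 - 1*105) = -36*(-37) + (1 - 105) = 1332 - 104 = 1228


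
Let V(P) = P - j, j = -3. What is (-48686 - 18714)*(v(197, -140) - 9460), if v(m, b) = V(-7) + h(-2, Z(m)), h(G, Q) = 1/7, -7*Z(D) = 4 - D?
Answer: 4465047800/7 ≈ 6.3786e+8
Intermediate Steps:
Z(D) = -4/7 + D/7 (Z(D) = -(4 - D)/7 = -4/7 + D/7)
V(P) = 3 + P (V(P) = P - 1*(-3) = P + 3 = 3 + P)
h(G, Q) = ⅐
v(m, b) = -27/7 (v(m, b) = (3 - 7) + ⅐ = -4 + ⅐ = -27/7)
(-48686 - 18714)*(v(197, -140) - 9460) = (-48686 - 18714)*(-27/7 - 9460) = -67400*(-66247/7) = 4465047800/7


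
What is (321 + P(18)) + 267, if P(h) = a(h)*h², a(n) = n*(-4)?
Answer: -22740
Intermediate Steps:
a(n) = -4*n
P(h) = -4*h³ (P(h) = (-4*h)*h² = -4*h³)
(321 + P(18)) + 267 = (321 - 4*18³) + 267 = (321 - 4*5832) + 267 = (321 - 23328) + 267 = -23007 + 267 = -22740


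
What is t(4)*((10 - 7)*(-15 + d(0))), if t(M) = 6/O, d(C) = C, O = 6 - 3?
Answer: -90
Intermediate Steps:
O = 3
t(M) = 2 (t(M) = 6/3 = 6*(⅓) = 2)
t(4)*((10 - 7)*(-15 + d(0))) = 2*((10 - 7)*(-15 + 0)) = 2*(3*(-15)) = 2*(-45) = -90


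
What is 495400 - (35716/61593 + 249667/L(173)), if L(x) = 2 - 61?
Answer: 1815652792087/3633987 ≈ 4.9963e+5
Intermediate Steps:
L(x) = -59
495400 - (35716/61593 + 249667/L(173)) = 495400 - (35716/61593 + 249667/(-59)) = 495400 - (35716*(1/61593) + 249667*(-1/59)) = 495400 - (35716/61593 - 249667/59) = 495400 - 1*(-15375632287/3633987) = 495400 + 15375632287/3633987 = 1815652792087/3633987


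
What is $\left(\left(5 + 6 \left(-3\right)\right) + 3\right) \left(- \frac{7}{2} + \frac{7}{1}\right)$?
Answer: $-35$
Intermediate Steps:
$\left(\left(5 + 6 \left(-3\right)\right) + 3\right) \left(- \frac{7}{2} + \frac{7}{1}\right) = \left(\left(5 - 18\right) + 3\right) \left(\left(-7\right) \frac{1}{2} + 7 \cdot 1\right) = \left(-13 + 3\right) \left(- \frac{7}{2} + 7\right) = \left(-10\right) \frac{7}{2} = -35$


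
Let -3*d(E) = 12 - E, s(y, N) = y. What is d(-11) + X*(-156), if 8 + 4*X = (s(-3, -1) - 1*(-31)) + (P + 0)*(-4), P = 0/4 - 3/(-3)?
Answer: -1895/3 ≈ -631.67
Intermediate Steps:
P = 1 (P = 0*(¼) - 3*(-⅓) = 0 + 1 = 1)
d(E) = -4 + E/3 (d(E) = -(12 - E)/3 = -4 + E/3)
X = 4 (X = -2 + ((-3 - 1*(-31)) + (1 + 0)*(-4))/4 = -2 + ((-3 + 31) + 1*(-4))/4 = -2 + (28 - 4)/4 = -2 + (¼)*24 = -2 + 6 = 4)
d(-11) + X*(-156) = (-4 + (⅓)*(-11)) + 4*(-156) = (-4 - 11/3) - 624 = -23/3 - 624 = -1895/3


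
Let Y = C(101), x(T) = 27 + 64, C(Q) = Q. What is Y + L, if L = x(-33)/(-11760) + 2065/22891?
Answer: 3887316497/38456880 ≈ 101.08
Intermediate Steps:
x(T) = 91
Y = 101
L = 3171617/38456880 (L = 91/(-11760) + 2065/22891 = 91*(-1/11760) + 2065*(1/22891) = -13/1680 + 2065/22891 = 3171617/38456880 ≈ 0.082472)
Y + L = 101 + 3171617/38456880 = 3887316497/38456880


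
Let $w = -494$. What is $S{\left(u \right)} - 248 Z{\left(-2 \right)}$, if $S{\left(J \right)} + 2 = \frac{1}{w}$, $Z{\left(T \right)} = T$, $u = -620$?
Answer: $\frac{244035}{494} \approx 494.0$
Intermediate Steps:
$S{\left(J \right)} = - \frac{989}{494}$ ($S{\left(J \right)} = -2 + \frac{1}{-494} = -2 - \frac{1}{494} = - \frac{989}{494}$)
$S{\left(u \right)} - 248 Z{\left(-2 \right)} = - \frac{989}{494} - -496 = - \frac{989}{494} + 496 = \frac{244035}{494}$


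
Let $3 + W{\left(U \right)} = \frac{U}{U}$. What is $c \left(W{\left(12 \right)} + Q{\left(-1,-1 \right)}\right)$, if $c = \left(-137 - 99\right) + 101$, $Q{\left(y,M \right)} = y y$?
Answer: $135$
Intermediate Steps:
$Q{\left(y,M \right)} = y^{2}$
$W{\left(U \right)} = -2$ ($W{\left(U \right)} = -3 + \frac{U}{U} = -3 + 1 = -2$)
$c = -135$ ($c = -236 + 101 = -135$)
$c \left(W{\left(12 \right)} + Q{\left(-1,-1 \right)}\right) = - 135 \left(-2 + \left(-1\right)^{2}\right) = - 135 \left(-2 + 1\right) = \left(-135\right) \left(-1\right) = 135$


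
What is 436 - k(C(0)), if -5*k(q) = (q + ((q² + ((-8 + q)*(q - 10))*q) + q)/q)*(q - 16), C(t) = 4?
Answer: 1784/5 ≈ 356.80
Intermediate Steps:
k(q) = -(-16 + q)*(q + (q + q² + q*(-10 + q)*(-8 + q))/q)/5 (k(q) = -(q + ((q² + ((-8 + q)*(q - 10))*q) + q)/q)*(q - 16)/5 = -(q + ((q² + ((-8 + q)*(-10 + q))*q) + q)/q)*(-16 + q)/5 = -(q + ((q² + ((-10 + q)*(-8 + q))*q) + q)/q)*(-16 + q)/5 = -(q + ((q² + q*(-10 + q)*(-8 + q)) + q)/q)*(-16 + q)/5 = -(q + (q + q² + q*(-10 + q)*(-8 + q))/q)*(-16 + q)/5 = -(-16 + q)*(q + (q + q² + q*(-10 + q)*(-8 + q))/q)/5)
436 - k(C(0)) = 436 - (1296/5 - 337/5*4 - ⅕*4³ + (32/5)*4²) = 436 - (1296/5 - 1348/5 - ⅕*64 + (32/5)*16) = 436 - (1296/5 - 1348/5 - 64/5 + 512/5) = 436 - 1*396/5 = 436 - 396/5 = 1784/5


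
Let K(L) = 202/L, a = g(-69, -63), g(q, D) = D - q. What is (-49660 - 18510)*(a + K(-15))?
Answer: 1527008/3 ≈ 5.0900e+5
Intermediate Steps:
a = 6 (a = -63 - 1*(-69) = -63 + 69 = 6)
(-49660 - 18510)*(a + K(-15)) = (-49660 - 18510)*(6 + 202/(-15)) = -68170*(6 + 202*(-1/15)) = -68170*(6 - 202/15) = -68170*(-112/15) = 1527008/3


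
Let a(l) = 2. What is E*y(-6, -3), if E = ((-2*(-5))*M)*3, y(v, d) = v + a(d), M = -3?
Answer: 360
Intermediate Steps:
y(v, d) = 2 + v (y(v, d) = v + 2 = 2 + v)
E = -90 (E = (-2*(-5)*(-3))*3 = (10*(-3))*3 = -30*3 = -90)
E*y(-6, -3) = -90*(2 - 6) = -90*(-4) = 360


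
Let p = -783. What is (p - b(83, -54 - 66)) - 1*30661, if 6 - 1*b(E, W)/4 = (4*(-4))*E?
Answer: -36780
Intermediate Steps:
b(E, W) = 24 + 64*E (b(E, W) = 24 - 4*4*(-4)*E = 24 - (-64)*E = 24 + 64*E)
(p - b(83, -54 - 66)) - 1*30661 = (-783 - (24 + 64*83)) - 1*30661 = (-783 - (24 + 5312)) - 30661 = (-783 - 1*5336) - 30661 = (-783 - 5336) - 30661 = -6119 - 30661 = -36780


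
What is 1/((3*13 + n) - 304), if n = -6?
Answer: -1/271 ≈ -0.0036900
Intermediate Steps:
1/((3*13 + n) - 304) = 1/((3*13 - 6) - 304) = 1/((39 - 6) - 304) = 1/(33 - 304) = 1/(-271) = -1/271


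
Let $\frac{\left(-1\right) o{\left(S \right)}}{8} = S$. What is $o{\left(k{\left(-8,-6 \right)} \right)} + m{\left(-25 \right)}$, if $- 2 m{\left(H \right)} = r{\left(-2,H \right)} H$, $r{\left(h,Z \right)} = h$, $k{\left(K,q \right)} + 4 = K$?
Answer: $71$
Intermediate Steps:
$k{\left(K,q \right)} = -4 + K$
$o{\left(S \right)} = - 8 S$
$m{\left(H \right)} = H$ ($m{\left(H \right)} = - \frac{\left(-2\right) H}{2} = H$)
$o{\left(k{\left(-8,-6 \right)} \right)} + m{\left(-25 \right)} = - 8 \left(-4 - 8\right) - 25 = \left(-8\right) \left(-12\right) - 25 = 96 - 25 = 71$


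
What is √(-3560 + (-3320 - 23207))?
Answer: 3*I*√3343 ≈ 173.46*I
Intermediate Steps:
√(-3560 + (-3320 - 23207)) = √(-3560 - 26527) = √(-30087) = 3*I*√3343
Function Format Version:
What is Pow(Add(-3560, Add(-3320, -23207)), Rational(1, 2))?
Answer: Mul(3, I, Pow(3343, Rational(1, 2))) ≈ Mul(173.46, I)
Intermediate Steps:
Pow(Add(-3560, Add(-3320, -23207)), Rational(1, 2)) = Pow(Add(-3560, -26527), Rational(1, 2)) = Pow(-30087, Rational(1, 2)) = Mul(3, I, Pow(3343, Rational(1, 2)))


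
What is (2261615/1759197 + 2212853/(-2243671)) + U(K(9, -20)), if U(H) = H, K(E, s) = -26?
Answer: -101442065967238/3947059292187 ≈ -25.701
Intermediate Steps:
(2261615/1759197 + 2212853/(-2243671)) + U(K(9, -20)) = (2261615/1759197 + 2212853/(-2243671)) - 26 = (2261615*(1/1759197) + 2212853*(-1/2243671)) - 26 = (2261615/1759197 - 2212853/2243671) - 26 = 1181475629624/3947059292187 - 26 = -101442065967238/3947059292187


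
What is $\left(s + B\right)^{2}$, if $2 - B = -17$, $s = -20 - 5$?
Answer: $36$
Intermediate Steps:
$s = -25$ ($s = -20 - 5 = -25$)
$B = 19$ ($B = 2 - -17 = 2 + 17 = 19$)
$\left(s + B\right)^{2} = \left(-25 + 19\right)^{2} = \left(-6\right)^{2} = 36$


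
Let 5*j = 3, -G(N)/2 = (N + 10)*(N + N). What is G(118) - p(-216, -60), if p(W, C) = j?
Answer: -302083/5 ≈ -60417.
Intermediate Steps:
G(N) = -4*N*(10 + N) (G(N) = -2*(N + 10)*(N + N) = -2*(10 + N)*2*N = -4*N*(10 + N))
j = ⅗ (j = (⅕)*3 = ⅗ ≈ 0.60000)
p(W, C) = ⅗
G(118) - p(-216, -60) = -4*118*(10 + 118) - 1*⅗ = -4*118*128 - ⅗ = -60416 - ⅗ = -302083/5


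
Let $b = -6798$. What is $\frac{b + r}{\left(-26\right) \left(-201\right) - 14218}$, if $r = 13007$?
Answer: $- \frac{6209}{8992} \approx -0.6905$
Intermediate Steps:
$\frac{b + r}{\left(-26\right) \left(-201\right) - 14218} = \frac{-6798 + 13007}{\left(-26\right) \left(-201\right) - 14218} = \frac{6209}{5226 - 14218} = \frac{6209}{-8992} = 6209 \left(- \frac{1}{8992}\right) = - \frac{6209}{8992}$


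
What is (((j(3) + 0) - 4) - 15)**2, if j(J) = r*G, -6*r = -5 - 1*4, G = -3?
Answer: 2209/4 ≈ 552.25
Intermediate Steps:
r = 3/2 (r = -(-5 - 1*4)/6 = -(-5 - 4)/6 = -1/6*(-9) = 3/2 ≈ 1.5000)
j(J) = -9/2 (j(J) = (3/2)*(-3) = -9/2)
(((j(3) + 0) - 4) - 15)**2 = (((-9/2 + 0) - 4) - 15)**2 = ((-9/2 - 4) - 15)**2 = (-17/2 - 15)**2 = (-47/2)**2 = 2209/4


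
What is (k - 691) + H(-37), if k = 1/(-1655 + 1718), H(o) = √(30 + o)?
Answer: -43532/63 + I*√7 ≈ -690.98 + 2.6458*I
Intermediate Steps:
k = 1/63 ≈ 0.015873
(k - 691) + H(-37) = (1/63 - 691) + √(30 - 37) = -43532/63 + √(-7) = -43532/63 + I*√7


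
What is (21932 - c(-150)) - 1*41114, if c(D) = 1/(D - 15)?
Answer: -3165029/165 ≈ -19182.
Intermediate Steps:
c(D) = 1/(-15 + D)
(21932 - c(-150)) - 1*41114 = (21932 - 1/(-15 - 150)) - 1*41114 = (21932 - 1/(-165)) - 41114 = (21932 - 1*(-1/165)) - 41114 = (21932 + 1/165) - 41114 = 3618781/165 - 41114 = -3165029/165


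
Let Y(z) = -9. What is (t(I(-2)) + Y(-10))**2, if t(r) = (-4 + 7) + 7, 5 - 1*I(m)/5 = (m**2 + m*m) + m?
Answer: 1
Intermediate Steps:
I(m) = 25 - 10*m**2 - 5*m (I(m) = 25 - 5*((m**2 + m*m) + m) = 25 - 5*((m**2 + m**2) + m) = 25 - 5*(2*m**2 + m) = 25 - 5*(m + 2*m**2) = 25 + (-10*m**2 - 5*m) = 25 - 10*m**2 - 5*m)
t(r) = 10 (t(r) = 3 + 7 = 10)
(t(I(-2)) + Y(-10))**2 = (10 - 9)**2 = 1**2 = 1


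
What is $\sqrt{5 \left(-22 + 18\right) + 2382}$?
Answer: $\sqrt{2362} \approx 48.6$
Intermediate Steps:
$\sqrt{5 \left(-22 + 18\right) + 2382} = \sqrt{5 \left(-4\right) + 2382} = \sqrt{-20 + 2382} = \sqrt{2362}$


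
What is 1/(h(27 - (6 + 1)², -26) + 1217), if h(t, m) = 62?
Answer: 1/1279 ≈ 0.00078186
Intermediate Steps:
1/(h(27 - (6 + 1)², -26) + 1217) = 1/(62 + 1217) = 1/1279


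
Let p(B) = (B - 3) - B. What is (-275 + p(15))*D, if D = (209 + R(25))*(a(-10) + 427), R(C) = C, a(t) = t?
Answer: -27126684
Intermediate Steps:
D = 97578 (D = (209 + 25)*(-10 + 427) = 234*417 = 97578)
p(B) = -3 (p(B) = (-3 + B) - B = -3)
(-275 + p(15))*D = (-275 - 3)*97578 = -278*97578 = -27126684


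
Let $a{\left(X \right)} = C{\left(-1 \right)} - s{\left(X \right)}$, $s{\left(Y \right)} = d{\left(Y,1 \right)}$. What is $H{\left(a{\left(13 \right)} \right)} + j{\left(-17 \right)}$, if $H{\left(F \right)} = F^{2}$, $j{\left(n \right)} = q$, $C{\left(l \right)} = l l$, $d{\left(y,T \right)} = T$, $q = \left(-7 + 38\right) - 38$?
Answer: $-7$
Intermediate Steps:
$q = -7$ ($q = 31 - 38 = -7$)
$C{\left(l \right)} = l^{2}$
$j{\left(n \right)} = -7$
$s{\left(Y \right)} = 1$
$a{\left(X \right)} = 0$ ($a{\left(X \right)} = \left(-1\right)^{2} - 1 = 1 - 1 = 0$)
$H{\left(a{\left(13 \right)} \right)} + j{\left(-17 \right)} = 0^{2} - 7 = 0 - 7 = -7$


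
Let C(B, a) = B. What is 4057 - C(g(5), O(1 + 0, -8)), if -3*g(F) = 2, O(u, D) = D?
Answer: 12173/3 ≈ 4057.7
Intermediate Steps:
g(F) = -⅔ (g(F) = -⅓*2 = -⅔)
4057 - C(g(5), O(1 + 0, -8)) = 4057 - 1*(-⅔) = 4057 + ⅔ = 12173/3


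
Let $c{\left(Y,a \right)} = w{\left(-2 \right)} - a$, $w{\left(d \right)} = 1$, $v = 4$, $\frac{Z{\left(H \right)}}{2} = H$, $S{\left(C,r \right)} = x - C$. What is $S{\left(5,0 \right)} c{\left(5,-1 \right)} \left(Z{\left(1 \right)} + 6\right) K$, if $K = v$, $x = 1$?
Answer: $-256$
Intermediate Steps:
$S{\left(C,r \right)} = 1 - C$
$Z{\left(H \right)} = 2 H$
$K = 4$
$c{\left(Y,a \right)} = 1 - a$
$S{\left(5,0 \right)} c{\left(5,-1 \right)} \left(Z{\left(1 \right)} + 6\right) K = \left(1 - 5\right) \left(1 - -1\right) \left(2 \cdot 1 + 6\right) 4 = \left(1 - 5\right) \left(1 + 1\right) \left(2 + 6\right) 4 = \left(-4\right) 2 \cdot 8 \cdot 4 = \left(-8\right) 32 = -256$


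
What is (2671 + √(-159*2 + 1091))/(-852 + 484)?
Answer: -2671/368 - √773/368 ≈ -7.3337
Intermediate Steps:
(2671 + √(-159*2 + 1091))/(-852 + 484) = (2671 + √(-318 + 1091))/(-368) = (2671 + √773)*(-1/368) = -2671/368 - √773/368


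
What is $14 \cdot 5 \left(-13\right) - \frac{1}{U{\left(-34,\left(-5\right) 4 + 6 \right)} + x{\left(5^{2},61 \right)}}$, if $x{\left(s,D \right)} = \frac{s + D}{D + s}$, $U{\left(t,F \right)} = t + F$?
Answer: $- \frac{42769}{47} \approx -909.98$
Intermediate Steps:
$U{\left(t,F \right)} = F + t$
$x{\left(s,D \right)} = 1$ ($x{\left(s,D \right)} = \frac{D + s}{D + s} = 1$)
$14 \cdot 5 \left(-13\right) - \frac{1}{U{\left(-34,\left(-5\right) 4 + 6 \right)} + x{\left(5^{2},61 \right)}} = 14 \cdot 5 \left(-13\right) - \frac{1}{\left(\left(\left(-5\right) 4 + 6\right) - 34\right) + 1} = 70 \left(-13\right) - \frac{1}{\left(\left(-20 + 6\right) - 34\right) + 1} = -910 - \frac{1}{\left(-14 - 34\right) + 1} = -910 - \frac{1}{-48 + 1} = -910 - \frac{1}{-47} = -910 - - \frac{1}{47} = -910 + \frac{1}{47} = - \frac{42769}{47}$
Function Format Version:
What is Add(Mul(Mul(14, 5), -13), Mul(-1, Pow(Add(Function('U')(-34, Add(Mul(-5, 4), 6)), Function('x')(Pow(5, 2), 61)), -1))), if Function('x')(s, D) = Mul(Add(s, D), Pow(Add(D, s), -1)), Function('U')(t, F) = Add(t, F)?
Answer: Rational(-42769, 47) ≈ -909.98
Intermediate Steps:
Function('U')(t, F) = Add(F, t)
Function('x')(s, D) = 1 (Function('x')(s, D) = Mul(Add(D, s), Pow(Add(D, s), -1)) = 1)
Add(Mul(Mul(14, 5), -13), Mul(-1, Pow(Add(Function('U')(-34, Add(Mul(-5, 4), 6)), Function('x')(Pow(5, 2), 61)), -1))) = Add(Mul(Mul(14, 5), -13), Mul(-1, Pow(Add(Add(Add(Mul(-5, 4), 6), -34), 1), -1))) = Add(Mul(70, -13), Mul(-1, Pow(Add(Add(Add(-20, 6), -34), 1), -1))) = Add(-910, Mul(-1, Pow(Add(Add(-14, -34), 1), -1))) = Add(-910, Mul(-1, Pow(Add(-48, 1), -1))) = Add(-910, Mul(-1, Pow(-47, -1))) = Add(-910, Mul(-1, Rational(-1, 47))) = Add(-910, Rational(1, 47)) = Rational(-42769, 47)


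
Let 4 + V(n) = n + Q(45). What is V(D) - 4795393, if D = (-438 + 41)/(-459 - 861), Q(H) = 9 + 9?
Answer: -6329899883/1320 ≈ -4.7954e+6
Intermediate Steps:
Q(H) = 18
D = 397/1320 (D = -397/(-1320) = -397*(-1/1320) = 397/1320 ≈ 0.30076)
V(n) = 14 + n (V(n) = -4 + (n + 18) = -4 + (18 + n) = 14 + n)
V(D) - 4795393 = (14 + 397/1320) - 4795393 = 18877/1320 - 4795393 = -6329899883/1320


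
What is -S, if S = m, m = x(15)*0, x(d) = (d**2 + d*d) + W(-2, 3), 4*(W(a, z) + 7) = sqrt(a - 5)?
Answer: 0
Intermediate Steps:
W(a, z) = -7 + sqrt(-5 + a)/4 (W(a, z) = -7 + sqrt(a - 5)/4 = -7 + sqrt(-5 + a)/4)
x(d) = -7 + 2*d**2 + I*sqrt(7)/4 (x(d) = (d**2 + d*d) + (-7 + sqrt(-5 - 2)/4) = (d**2 + d**2) + (-7 + sqrt(-7)/4) = 2*d**2 + (-7 + (I*sqrt(7))/4) = 2*d**2 + (-7 + I*sqrt(7)/4) = -7 + 2*d**2 + I*sqrt(7)/4)
m = 0 (m = (-7 + 2*15**2 + I*sqrt(7)/4)*0 = (-7 + 2*225 + I*sqrt(7)/4)*0 = (-7 + 450 + I*sqrt(7)/4)*0 = (443 + I*sqrt(7)/4)*0 = 0)
S = 0
-S = -1*0 = 0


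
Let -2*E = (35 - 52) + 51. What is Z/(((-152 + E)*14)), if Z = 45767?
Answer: -45767/2366 ≈ -19.344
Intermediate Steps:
E = -17 (E = -((35 - 52) + 51)/2 = -(-17 + 51)/2 = -½*34 = -17)
Z/(((-152 + E)*14)) = 45767/(((-152 - 17)*14)) = 45767/((-169*14)) = 45767/(-2366) = 45767*(-1/2366) = -45767/2366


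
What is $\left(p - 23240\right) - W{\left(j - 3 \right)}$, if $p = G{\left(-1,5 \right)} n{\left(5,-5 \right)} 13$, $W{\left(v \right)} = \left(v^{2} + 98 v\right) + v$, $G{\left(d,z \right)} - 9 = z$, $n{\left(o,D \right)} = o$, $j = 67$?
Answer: $-32762$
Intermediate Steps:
$G{\left(d,z \right)} = 9 + z$
$W{\left(v \right)} = v^{2} + 99 v$
$p = 910$ ($p = \left(9 + 5\right) 5 \cdot 13 = 14 \cdot 5 \cdot 13 = 70 \cdot 13 = 910$)
$\left(p - 23240\right) - W{\left(j - 3 \right)} = \left(910 - 23240\right) - \left(67 - 3\right) \left(99 + \left(67 - 3\right)\right) = -22330 - 64 \left(99 + 64\right) = -22330 - 64 \cdot 163 = -22330 - 10432 = -32762$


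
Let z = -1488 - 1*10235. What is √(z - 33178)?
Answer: 3*I*√4989 ≈ 211.9*I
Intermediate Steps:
z = -11723 (z = -1488 - 10235 = -11723)
√(z - 33178) = √(-11723 - 33178) = √(-44901) = 3*I*√4989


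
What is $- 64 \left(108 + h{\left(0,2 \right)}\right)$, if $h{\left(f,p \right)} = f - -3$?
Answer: $-7104$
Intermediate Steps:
$h{\left(f,p \right)} = 3 + f$ ($h{\left(f,p \right)} = f + 3 = 3 + f$)
$- 64 \left(108 + h{\left(0,2 \right)}\right) = - 64 \left(108 + \left(3 + 0\right)\right) = - 64 \left(108 + 3\right) = \left(-64\right) 111 = -7104$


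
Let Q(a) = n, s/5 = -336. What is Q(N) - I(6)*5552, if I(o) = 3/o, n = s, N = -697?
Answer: -4456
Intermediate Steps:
s = -1680 (s = 5*(-336) = -1680)
n = -1680
Q(a) = -1680
Q(N) - I(6)*5552 = -1680 - 3/6*5552 = -1680 - 3*(⅙)*5552 = -1680 - 5552/2 = -1680 - 1*2776 = -1680 - 2776 = -4456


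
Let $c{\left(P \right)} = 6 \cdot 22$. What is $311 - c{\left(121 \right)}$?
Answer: $179$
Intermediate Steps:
$c{\left(P \right)} = 132$
$311 - c{\left(121 \right)} = 311 - 132 = 179$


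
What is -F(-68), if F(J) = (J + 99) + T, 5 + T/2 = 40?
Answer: -101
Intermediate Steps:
T = 70 (T = -10 + 2*40 = -10 + 80 = 70)
F(J) = 169 + J (F(J) = (J + 99) + 70 = (99 + J) + 70 = 169 + J)
-F(-68) = -(169 - 68) = -1*101 = -101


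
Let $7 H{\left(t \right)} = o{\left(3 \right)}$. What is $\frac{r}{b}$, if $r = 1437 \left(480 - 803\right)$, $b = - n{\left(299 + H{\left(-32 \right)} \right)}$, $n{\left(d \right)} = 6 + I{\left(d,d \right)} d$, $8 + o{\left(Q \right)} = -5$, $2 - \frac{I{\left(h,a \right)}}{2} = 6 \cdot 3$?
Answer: $- \frac{3249057}{66518} \approx -48.845$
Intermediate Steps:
$I{\left(h,a \right)} = -32$ ($I{\left(h,a \right)} = 4 - 2 \cdot 6 \cdot 3 = 4 - 36 = -32$)
$o{\left(Q \right)} = -13$ ($o{\left(Q \right)} = -8 - 5 = -13$)
$H{\left(t \right)} = - \frac{13}{7}$ ($H{\left(t \right)} = \frac{1}{7} \left(-13\right) = - \frac{13}{7}$)
$n{\left(d \right)} = 6 - 32 d$
$b = \frac{66518}{7}$ ($b = - (6 - 32 \left(299 - \frac{13}{7}\right)) = - (6 - \frac{66560}{7}) = \left(-1\right) \left(- \frac{66518}{7}\right) = \frac{66518}{7} \approx 9502.6$)
$r = -464151$ ($r = 1437 \left(-323\right) = -464151$)
$\frac{r}{b} = - \frac{464151}{\frac{66518}{7}} = \left(-464151\right) \frac{7}{66518} = - \frac{3249057}{66518}$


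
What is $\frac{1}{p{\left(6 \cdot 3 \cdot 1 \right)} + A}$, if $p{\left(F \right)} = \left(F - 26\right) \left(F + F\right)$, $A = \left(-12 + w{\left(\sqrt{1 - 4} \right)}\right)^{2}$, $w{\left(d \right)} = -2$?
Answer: $- \frac{1}{92} \approx -0.01087$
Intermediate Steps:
$A = 196$ ($A = \left(-12 - 2\right)^{2} = \left(-14\right)^{2} = 196$)
$p{\left(F \right)} = 2 F \left(-26 + F\right)$ ($p{\left(F \right)} = \left(-26 + F\right) 2 F = 2 F \left(-26 + F\right)$)
$\frac{1}{p{\left(6 \cdot 3 \cdot 1 \right)} + A} = \frac{1}{2 \cdot 6 \cdot 3 \cdot 1 \left(-26 + 6 \cdot 3 \cdot 1\right) + 196} = \frac{1}{2 \cdot 18 \cdot 1 \left(-26 + 18 \cdot 1\right) + 196} = \frac{1}{2 \cdot 18 \left(-26 + 18\right) + 196} = \frac{1}{2 \cdot 18 \left(-8\right) + 196} = \frac{1}{-288 + 196} = \frac{1}{-92} = - \frac{1}{92}$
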